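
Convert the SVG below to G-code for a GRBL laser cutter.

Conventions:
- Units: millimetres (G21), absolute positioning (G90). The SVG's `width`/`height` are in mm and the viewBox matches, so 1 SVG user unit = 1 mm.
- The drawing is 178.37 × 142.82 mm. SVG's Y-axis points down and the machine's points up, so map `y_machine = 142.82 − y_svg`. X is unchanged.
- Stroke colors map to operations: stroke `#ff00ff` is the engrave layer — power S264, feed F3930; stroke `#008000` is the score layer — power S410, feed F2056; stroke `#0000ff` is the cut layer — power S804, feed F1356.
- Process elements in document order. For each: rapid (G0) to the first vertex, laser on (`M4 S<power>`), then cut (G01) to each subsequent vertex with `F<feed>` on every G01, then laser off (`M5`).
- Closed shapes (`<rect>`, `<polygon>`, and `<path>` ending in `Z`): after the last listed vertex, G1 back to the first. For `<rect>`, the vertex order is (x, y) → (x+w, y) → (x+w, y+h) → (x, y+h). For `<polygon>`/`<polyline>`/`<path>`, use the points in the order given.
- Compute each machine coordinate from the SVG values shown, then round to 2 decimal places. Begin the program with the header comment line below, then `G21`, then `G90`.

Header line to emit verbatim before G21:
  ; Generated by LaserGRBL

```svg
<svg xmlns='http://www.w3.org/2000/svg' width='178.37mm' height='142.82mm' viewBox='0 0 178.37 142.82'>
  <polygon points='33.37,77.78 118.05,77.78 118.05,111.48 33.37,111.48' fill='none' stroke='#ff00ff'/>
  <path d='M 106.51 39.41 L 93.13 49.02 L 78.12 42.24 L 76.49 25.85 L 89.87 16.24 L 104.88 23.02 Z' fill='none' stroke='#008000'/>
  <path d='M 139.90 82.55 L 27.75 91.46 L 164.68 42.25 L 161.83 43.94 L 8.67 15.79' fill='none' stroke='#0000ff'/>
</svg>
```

; Generated by LaserGRBL
G21
G90
G0 X33.37 Y65.04
M4 S264
G01 X118.05 Y65.04 F3930
G01 X118.05 Y31.34 F3930
G01 X33.37 Y31.34 F3930
G01 X33.37 Y65.04 F3930
M5
G0 X106.51 Y103.41
M4 S410
G01 X93.13 Y93.80 F2056
G01 X78.12 Y100.58 F2056
G01 X76.49 Y116.97 F2056
G01 X89.87 Y126.58 F2056
G01 X104.88 Y119.80 F2056
G01 X106.51 Y103.41 F2056
M5
G0 X139.90 Y60.27
M4 S804
G01 X27.75 Y51.36 F1356
G01 X164.68 Y100.57 F1356
G01 X161.83 Y98.88 F1356
G01 X8.67 Y127.03 F1356
M5

viewBox `0 0 178.37 142.82` with mm width/height → 1 unit = 1 mm. Flip: y_m = 142.82 − y_svg.

**Shape 1** — `<polygon>` rectangle, stroke `#ff00ff` → engrave (S264, F3930). Machine vertices: (33.37,65.04) → (118.05,65.04) → (118.05,31.34) → (33.37,31.34) → (33.37,65.04). Closed: final G1 returns to the first vertex.

**Shape 2** — `<path>` regular polygon, stroke `#008000` → score (S410, F2056). Machine vertices: (106.51,103.41) → (93.13,93.80) → (78.12,100.58) → (76.49,116.97) → (89.87,126.58) → (104.88,119.80) → (106.51,103.41). Closed: final G1 returns to the first vertex.

**Shape 3** — `<path>` open polyline, stroke `#0000ff` → cut (S804, F1356). Machine vertices: (139.90,60.27) → (27.75,51.36) → (164.68,100.57) → (161.83,98.88) → (8.67,127.03). Open path.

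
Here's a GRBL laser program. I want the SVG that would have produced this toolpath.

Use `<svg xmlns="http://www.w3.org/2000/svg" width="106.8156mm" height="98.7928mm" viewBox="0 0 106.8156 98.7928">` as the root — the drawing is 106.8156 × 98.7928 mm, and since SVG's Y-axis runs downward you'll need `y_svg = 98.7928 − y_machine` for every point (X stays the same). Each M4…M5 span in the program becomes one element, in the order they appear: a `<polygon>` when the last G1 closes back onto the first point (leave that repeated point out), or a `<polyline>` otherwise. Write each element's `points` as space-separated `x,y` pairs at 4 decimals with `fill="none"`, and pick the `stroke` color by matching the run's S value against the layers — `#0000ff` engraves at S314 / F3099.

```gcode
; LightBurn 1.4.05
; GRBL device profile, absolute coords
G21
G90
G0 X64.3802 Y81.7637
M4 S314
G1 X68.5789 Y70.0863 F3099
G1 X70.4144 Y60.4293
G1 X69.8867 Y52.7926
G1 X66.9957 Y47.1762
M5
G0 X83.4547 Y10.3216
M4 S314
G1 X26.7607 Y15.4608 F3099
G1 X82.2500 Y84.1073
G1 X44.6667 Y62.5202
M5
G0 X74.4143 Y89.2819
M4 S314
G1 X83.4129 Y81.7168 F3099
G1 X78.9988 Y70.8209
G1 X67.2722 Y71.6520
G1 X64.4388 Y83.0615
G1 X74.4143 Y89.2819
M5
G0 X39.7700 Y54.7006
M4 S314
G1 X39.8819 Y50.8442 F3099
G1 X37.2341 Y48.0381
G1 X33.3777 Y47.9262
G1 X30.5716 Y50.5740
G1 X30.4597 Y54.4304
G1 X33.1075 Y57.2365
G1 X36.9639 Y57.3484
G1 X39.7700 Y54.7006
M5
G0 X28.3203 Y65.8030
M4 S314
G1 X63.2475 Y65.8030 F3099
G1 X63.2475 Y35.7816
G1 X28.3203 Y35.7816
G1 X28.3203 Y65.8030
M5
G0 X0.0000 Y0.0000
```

<svg xmlns="http://www.w3.org/2000/svg" width="106.8156mm" height="98.7928mm" viewBox="0 0 106.8156 98.7928">
  <polyline points="64.3802,17.0291 68.5789,28.7065 70.4144,38.3635 69.8867,46.0002 66.9957,51.6166" fill="none" stroke="#0000ff"/>
  <polyline points="83.4547,88.4712 26.7607,83.3320 82.2500,14.6855 44.6667,36.2726" fill="none" stroke="#0000ff"/>
  <polygon points="74.4143,9.5109 83.4129,17.0760 78.9988,27.9719 67.2722,27.1408 64.4388,15.7313" fill="none" stroke="#0000ff"/>
  <polygon points="39.7700,44.0922 39.8819,47.9486 37.2341,50.7547 33.3777,50.8666 30.5716,48.2188 30.4597,44.3624 33.1075,41.5563 36.9639,41.4444" fill="none" stroke="#0000ff"/>
  <polygon points="28.3203,32.9898 63.2475,32.9898 63.2475,63.0112 28.3203,63.0112" fill="none" stroke="#0000ff"/>
</svg>

Machine Y-up, SVG Y-down with viewBox height 98.7928, so y_svg = 98.7928 − y_machine; X carries over. Every run uses S314, so all elements get stroke `#0000ff` (engrave).

Run 1: The run is open, so emit a `<polyline>` with points (Y-flipped): 64.3802,17.0291 68.5789,28.7065 70.4144,38.3635 69.8867,46.0002 66.9957,51.6166.

Run 2: The run is open, so emit a `<polyline>` with points (Y-flipped): 83.4547,88.4712 26.7607,83.3320 82.2500,14.6855 44.6667,36.2726.

Run 3: The run returns to its start, so emit a `<polygon>` with points (Y-flipped): 74.4143,9.5109 83.4129,17.0760 78.9988,27.9719 67.2722,27.1408 64.4388,15.7313.

Run 4: The run returns to its start, so emit a `<polygon>` with points (Y-flipped): 39.7700,44.0922 39.8819,47.9486 37.2341,50.7547 33.3777,50.8666 30.5716,48.2188 30.4597,44.3624 33.1075,41.5563 36.9639,41.4444.

Run 5: The run returns to its start, so emit a `<polygon>` with points (Y-flipped): 28.3203,32.9898 63.2475,32.9898 63.2475,63.0112 28.3203,63.0112.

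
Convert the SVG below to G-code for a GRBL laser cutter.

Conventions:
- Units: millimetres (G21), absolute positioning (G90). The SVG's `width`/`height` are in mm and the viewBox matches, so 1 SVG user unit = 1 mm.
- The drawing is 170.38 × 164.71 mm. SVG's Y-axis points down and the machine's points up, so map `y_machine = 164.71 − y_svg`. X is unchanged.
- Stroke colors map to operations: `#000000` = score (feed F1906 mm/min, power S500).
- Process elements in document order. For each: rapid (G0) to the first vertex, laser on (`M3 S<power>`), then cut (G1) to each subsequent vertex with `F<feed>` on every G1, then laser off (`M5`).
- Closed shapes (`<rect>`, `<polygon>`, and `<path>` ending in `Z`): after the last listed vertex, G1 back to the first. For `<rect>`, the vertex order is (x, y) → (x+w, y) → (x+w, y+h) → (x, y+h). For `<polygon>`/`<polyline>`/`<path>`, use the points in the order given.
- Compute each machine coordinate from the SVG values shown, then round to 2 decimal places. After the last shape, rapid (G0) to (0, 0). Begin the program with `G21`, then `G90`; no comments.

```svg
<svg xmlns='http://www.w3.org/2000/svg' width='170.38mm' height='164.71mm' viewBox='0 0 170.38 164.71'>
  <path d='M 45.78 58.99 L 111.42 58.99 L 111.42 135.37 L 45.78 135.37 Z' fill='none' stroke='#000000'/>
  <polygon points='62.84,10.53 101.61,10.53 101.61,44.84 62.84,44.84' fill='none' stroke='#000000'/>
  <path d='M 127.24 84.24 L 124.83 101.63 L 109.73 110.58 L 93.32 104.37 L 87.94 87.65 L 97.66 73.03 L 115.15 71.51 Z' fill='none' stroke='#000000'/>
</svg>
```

G21
G90
G0 X45.78 Y105.72
M3 S500
G1 X111.42 Y105.72 F1906
G1 X111.42 Y29.34 F1906
G1 X45.78 Y29.34 F1906
G1 X45.78 Y105.72 F1906
M5
G0 X62.84 Y154.18
M3 S500
G1 X101.61 Y154.18 F1906
G1 X101.61 Y119.87 F1906
G1 X62.84 Y119.87 F1906
G1 X62.84 Y154.18 F1906
M5
G0 X127.24 Y80.47
M3 S500
G1 X124.83 Y63.08 F1906
G1 X109.73 Y54.13 F1906
G1 X93.32 Y60.34 F1906
G1 X87.94 Y77.06 F1906
G1 X97.66 Y91.68 F1906
G1 X115.15 Y93.20 F1906
G1 X127.24 Y80.47 F1906
M5
G0 X0.00 Y0.00

1 u = 1 mm; y_m = 164.71 − y.

[1] `<path>` rectangle, #000000→score S500 F1906: (45.78,105.72) → (111.42,105.72) → (111.42,29.34) → (45.78,29.34) → (45.78,105.72) (closed)

[2] `<polygon>` rectangle, #000000→score S500 F1906: (62.84,154.18) → (101.61,154.18) → (101.61,119.87) → (62.84,119.87) → (62.84,154.18) (closed)

[3] `<path>` regular polygon, #000000→score S500 F1906: (127.24,80.47) → (124.83,63.08) → (109.73,54.13) → (93.32,60.34) → (87.94,77.06) → (97.66,91.68) → (115.15,93.20) → (127.24,80.47) (closed)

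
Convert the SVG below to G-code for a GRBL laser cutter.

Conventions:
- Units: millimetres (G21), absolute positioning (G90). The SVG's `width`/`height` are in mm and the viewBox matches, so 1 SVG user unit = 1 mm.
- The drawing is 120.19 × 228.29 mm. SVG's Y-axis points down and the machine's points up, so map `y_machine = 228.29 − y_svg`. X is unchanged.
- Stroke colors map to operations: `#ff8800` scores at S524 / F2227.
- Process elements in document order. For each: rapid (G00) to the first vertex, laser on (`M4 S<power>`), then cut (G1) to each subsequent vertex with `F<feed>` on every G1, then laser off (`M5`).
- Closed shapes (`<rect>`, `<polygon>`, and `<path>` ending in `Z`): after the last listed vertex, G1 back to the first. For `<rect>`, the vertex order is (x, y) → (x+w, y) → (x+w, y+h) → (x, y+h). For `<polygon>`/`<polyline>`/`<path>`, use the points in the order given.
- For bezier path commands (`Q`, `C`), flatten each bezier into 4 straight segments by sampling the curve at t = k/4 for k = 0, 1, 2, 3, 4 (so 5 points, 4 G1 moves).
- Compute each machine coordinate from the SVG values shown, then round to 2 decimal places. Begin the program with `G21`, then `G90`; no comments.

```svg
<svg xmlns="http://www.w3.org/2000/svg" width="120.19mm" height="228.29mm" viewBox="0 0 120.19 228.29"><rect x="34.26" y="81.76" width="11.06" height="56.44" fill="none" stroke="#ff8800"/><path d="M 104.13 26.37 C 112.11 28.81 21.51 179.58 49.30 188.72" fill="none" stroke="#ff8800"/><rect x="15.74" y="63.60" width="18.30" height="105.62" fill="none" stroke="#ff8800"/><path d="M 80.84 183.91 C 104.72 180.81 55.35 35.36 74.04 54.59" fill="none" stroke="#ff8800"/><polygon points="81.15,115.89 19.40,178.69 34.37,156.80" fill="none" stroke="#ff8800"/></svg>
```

G21
G90
G00 X34.26 Y146.53
M4 S524
G1 X45.32 Y146.53 F2227
G1 X45.32 Y90.09 F2227
G1 X34.26 Y90.09 F2227
G1 X34.26 Y146.53 F2227
M5
G00 X104.13 Y201.92
M4 S524
G1 X95.02 Y176.81 F2227
G1 X69.29 Y123.26 F2227
G1 X47.27 Y68.45 F2227
G1 X49.30 Y39.57 F2227
M5
G00 X15.74 Y164.69
M4 S524
G1 X34.04 Y164.69 F2227
G1 X34.04 Y59.07 F2227
G1 X15.74 Y59.07 F2227
G1 X15.74 Y164.69 F2227
M5
G00 X80.84 Y44.38
M4 S524
G1 X87.22 Y68.60 F2227
G1 X79.39 Y117.41 F2227
G1 X70.58 Y162.04 F2227
G1 X74.04 Y173.70 F2227
M5
G00 X81.15 Y112.40
M4 S524
G1 X19.40 Y49.60 F2227
G1 X34.37 Y71.49 F2227
G1 X81.15 Y112.40 F2227
M5

Since the viewBox matches the mm dimensions, user units are millimetres directly. The only transform is the Y-flip y_m = 228.29 − y_svg.

Shape 1 is a rectangle drawn with `<rect>`. Its stroke #ff8800 means score at S524, F2227. After flipping Y the toolpath is (34.26,146.53) → (45.32,146.53) → (45.32,90.09) → (34.26,90.09) → (34.26,146.53), returning to the start.

Shape 2 is a cubic bezier drawn with `<path>`. Its stroke #ff8800 means score at S524, F2227. After flipping Y the toolpath is (104.13,201.92) → (95.02,176.81) → (69.29,123.26) → (47.27,68.45) → (49.30,39.57).

Shape 3 is a rectangle drawn with `<rect>`. Its stroke #ff8800 means score at S524, F2227. After flipping Y the toolpath is (15.74,164.69) → (34.04,164.69) → (34.04,59.07) → (15.74,59.07) → (15.74,164.69), returning to the start.

Shape 4 is a cubic bezier drawn with `<path>`. Its stroke #ff8800 means score at S524, F2227. After flipping Y the toolpath is (80.84,44.38) → (87.22,68.60) → (79.39,117.41) → (70.58,162.04) → (74.04,173.70).

Shape 5 is a closed polygon drawn with `<polygon>`. Its stroke #ff8800 means score at S524, F2227. After flipping Y the toolpath is (81.15,112.40) → (19.40,49.60) → (34.37,71.49) → (81.15,112.40), returning to the start.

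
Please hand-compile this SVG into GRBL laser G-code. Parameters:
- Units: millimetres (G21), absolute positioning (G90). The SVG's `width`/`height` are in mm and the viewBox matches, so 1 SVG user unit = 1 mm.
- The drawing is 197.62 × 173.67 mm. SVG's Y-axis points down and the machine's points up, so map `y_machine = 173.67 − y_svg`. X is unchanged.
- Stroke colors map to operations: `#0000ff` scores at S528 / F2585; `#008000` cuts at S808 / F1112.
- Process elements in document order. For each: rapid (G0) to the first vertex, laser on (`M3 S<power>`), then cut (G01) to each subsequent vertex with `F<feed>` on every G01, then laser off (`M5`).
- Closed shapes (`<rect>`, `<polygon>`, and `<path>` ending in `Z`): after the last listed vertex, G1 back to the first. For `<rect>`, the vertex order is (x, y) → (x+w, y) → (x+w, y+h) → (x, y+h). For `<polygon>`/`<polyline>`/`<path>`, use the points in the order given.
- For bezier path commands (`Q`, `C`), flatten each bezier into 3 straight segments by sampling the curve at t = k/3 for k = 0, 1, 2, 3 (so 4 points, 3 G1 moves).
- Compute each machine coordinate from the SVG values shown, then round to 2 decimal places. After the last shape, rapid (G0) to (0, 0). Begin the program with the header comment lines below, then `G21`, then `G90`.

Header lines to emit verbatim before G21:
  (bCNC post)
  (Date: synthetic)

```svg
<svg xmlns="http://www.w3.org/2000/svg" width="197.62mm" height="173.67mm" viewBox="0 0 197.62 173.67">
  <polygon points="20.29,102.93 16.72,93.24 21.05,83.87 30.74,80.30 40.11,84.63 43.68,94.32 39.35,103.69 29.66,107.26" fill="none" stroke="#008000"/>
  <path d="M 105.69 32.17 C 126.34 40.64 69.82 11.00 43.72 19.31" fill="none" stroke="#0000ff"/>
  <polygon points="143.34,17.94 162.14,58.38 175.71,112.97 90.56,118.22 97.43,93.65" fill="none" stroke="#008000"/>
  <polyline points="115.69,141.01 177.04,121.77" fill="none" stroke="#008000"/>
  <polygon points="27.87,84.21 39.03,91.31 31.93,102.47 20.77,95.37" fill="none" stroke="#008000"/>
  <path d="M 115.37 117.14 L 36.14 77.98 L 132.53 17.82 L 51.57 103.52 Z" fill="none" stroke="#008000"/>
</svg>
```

(bCNC post)
(Date: synthetic)
G21
G90
G0 X20.29 Y70.74
M3 S808
G01 X16.72 Y80.43 F1112
G01 X21.05 Y89.80 F1112
G01 X30.74 Y93.37 F1112
G01 X40.11 Y89.04 F1112
G01 X43.68 Y79.35 F1112
G01 X39.35 Y69.98 F1112
G01 X29.66 Y66.41 F1112
G01 X20.29 Y70.74 F1112
M5
G0 X105.69 Y141.50
M3 S528
G01 X104.60 Y142.92 F2585
G01 X75.98 Y152.84 F2585
G01 X43.72 Y154.36 F2585
M5
G0 X143.34 Y155.73
M3 S808
G01 X162.14 Y115.29 F1112
G01 X175.71 Y60.70 F1112
G01 X90.56 Y55.45 F1112
G01 X97.43 Y80.02 F1112
G01 X143.34 Y155.73 F1112
M5
G0 X115.69 Y32.66
M3 S808
G01 X177.04 Y51.90 F1112
M5
G0 X27.87 Y89.46
M3 S808
G01 X39.03 Y82.36 F1112
G01 X31.93 Y71.20 F1112
G01 X20.77 Y78.30 F1112
G01 X27.87 Y89.46 F1112
M5
G0 X115.37 Y56.53
M3 S808
G01 X36.14 Y95.69 F1112
G01 X132.53 Y155.85 F1112
G01 X51.57 Y70.15 F1112
G01 X115.37 Y56.53 F1112
M5
G0 X0.00 Y0.00

Since the viewBox matches the mm dimensions, user units are millimetres directly. The only transform is the Y-flip y_m = 173.67 − y_svg.

Shape 1 is a regular polygon drawn with `<polygon>`. Its stroke #008000 means cut at S808, F1112. After flipping Y the toolpath is (20.29,70.74) → (16.72,80.43) → (21.05,89.80) → (30.74,93.37) → (40.11,89.04) → (43.68,79.35) → (39.35,69.98) → (29.66,66.41) → (20.29,70.74), returning to the start.

Shape 2 is a cubic bezier drawn with `<path>`. Its stroke #0000ff means score at S528, F2585. After flipping Y the toolpath is (105.69,141.50) → (104.60,142.92) → (75.98,152.84) → (43.72,154.36).

Shape 3 is a closed polygon drawn with `<polygon>`. Its stroke #008000 means cut at S808, F1112. After flipping Y the toolpath is (143.34,155.73) → (162.14,115.29) → (175.71,60.70) → (90.56,55.45) → (97.43,80.02) → (143.34,155.73), returning to the start.

Shape 4 is a line segment drawn with `<polyline>`. Its stroke #008000 means cut at S808, F1112. After flipping Y the toolpath is (115.69,32.66) → (177.04,51.90).

Shape 5 is a regular polygon drawn with `<polygon>`. Its stroke #008000 means cut at S808, F1112. After flipping Y the toolpath is (27.87,89.46) → (39.03,82.36) → (31.93,71.20) → (20.77,78.30) → (27.87,89.46), returning to the start.

Shape 6 is a closed polygon drawn with `<path>`. Its stroke #008000 means cut at S808, F1112. After flipping Y the toolpath is (115.37,56.53) → (36.14,95.69) → (132.53,155.85) → (51.57,70.15) → (115.37,56.53), returning to the start.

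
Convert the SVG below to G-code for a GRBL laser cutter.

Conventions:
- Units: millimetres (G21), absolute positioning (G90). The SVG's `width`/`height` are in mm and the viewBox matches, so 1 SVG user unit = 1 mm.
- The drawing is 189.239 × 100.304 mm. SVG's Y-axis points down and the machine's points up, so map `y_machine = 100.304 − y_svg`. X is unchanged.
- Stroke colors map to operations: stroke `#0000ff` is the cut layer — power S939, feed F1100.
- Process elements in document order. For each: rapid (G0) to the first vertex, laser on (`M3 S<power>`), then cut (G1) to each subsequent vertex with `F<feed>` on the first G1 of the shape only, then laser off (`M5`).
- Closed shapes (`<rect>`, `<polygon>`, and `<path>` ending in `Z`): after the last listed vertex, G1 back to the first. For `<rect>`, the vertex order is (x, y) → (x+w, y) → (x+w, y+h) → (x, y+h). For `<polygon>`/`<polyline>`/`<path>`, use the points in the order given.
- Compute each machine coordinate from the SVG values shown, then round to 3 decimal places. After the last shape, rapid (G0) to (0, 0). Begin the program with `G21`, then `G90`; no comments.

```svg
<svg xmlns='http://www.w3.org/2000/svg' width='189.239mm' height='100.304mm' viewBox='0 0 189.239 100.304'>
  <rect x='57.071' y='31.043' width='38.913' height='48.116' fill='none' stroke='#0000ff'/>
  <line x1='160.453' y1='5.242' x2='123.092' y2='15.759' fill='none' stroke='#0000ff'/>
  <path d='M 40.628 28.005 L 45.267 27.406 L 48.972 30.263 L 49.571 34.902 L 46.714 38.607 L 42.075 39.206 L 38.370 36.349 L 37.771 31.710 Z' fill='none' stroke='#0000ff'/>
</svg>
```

1 u = 1 mm; y_m = 100.304 − y.

[1] `<rect>` rectangle, #0000ff→cut S939 F1100: (57.071,69.261) → (95.984,69.261) → (95.984,21.145) → (57.071,21.145) → (57.071,69.261) (closed)

[2] `<line>` line segment, #0000ff→cut S939 F1100: (160.453,95.062) → (123.092,84.545)

[3] `<path>` regular polygon, #0000ff→cut S939 F1100: (40.628,72.299) → (45.267,72.898) → (48.972,70.041) → (49.571,65.402) → (46.714,61.697) → (42.075,61.098) → (38.370,63.955) → (37.771,68.594) → (40.628,72.299) (closed)

G21
G90
G0 X57.071 Y69.261
M3 S939
G1 X95.984 Y69.261 F1100
G1 X95.984 Y21.145
G1 X57.071 Y21.145
G1 X57.071 Y69.261
M5
G0 X160.453 Y95.062
M3 S939
G1 X123.092 Y84.545 F1100
M5
G0 X40.628 Y72.299
M3 S939
G1 X45.267 Y72.898 F1100
G1 X48.972 Y70.041
G1 X49.571 Y65.402
G1 X46.714 Y61.697
G1 X42.075 Y61.098
G1 X38.370 Y63.955
G1 X37.771 Y68.594
G1 X40.628 Y72.299
M5
G0 X0.000 Y0.000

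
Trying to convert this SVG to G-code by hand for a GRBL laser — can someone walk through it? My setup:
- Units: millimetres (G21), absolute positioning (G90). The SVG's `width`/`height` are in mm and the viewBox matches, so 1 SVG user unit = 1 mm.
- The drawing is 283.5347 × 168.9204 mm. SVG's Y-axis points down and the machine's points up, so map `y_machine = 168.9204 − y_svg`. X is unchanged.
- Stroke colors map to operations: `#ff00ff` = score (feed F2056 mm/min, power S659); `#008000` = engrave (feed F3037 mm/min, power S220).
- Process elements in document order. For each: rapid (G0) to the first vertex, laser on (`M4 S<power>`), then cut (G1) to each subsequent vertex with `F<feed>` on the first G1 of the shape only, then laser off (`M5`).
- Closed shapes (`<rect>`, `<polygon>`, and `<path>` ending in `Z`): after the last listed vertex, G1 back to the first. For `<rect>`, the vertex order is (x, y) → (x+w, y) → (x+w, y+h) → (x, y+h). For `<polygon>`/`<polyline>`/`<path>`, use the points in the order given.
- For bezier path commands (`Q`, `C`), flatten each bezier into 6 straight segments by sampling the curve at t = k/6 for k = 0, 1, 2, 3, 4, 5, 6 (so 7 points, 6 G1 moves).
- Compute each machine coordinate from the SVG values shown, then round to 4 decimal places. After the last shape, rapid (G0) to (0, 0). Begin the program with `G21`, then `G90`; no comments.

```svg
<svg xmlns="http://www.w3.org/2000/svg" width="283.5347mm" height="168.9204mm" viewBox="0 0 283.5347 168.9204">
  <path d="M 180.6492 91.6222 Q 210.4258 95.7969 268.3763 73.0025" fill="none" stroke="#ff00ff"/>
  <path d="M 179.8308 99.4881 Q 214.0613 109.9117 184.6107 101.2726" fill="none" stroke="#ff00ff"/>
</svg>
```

1 u = 1 mm; y_m = 168.9204 − y.

[1] `<path>` quadratic bezier, #ff00ff→score S659 F2056: (180.6492,77.2982) → (191.3573,76.6558) → (203.6307,77.5116) → (217.4693,79.8658) → (232.8731,83.7182) → (249.8421,89.0689) → (268.3763,95.9179)

[2] `<path>` quadratic bezier, #ff00ff→score S659 F2056: (179.8308,69.4323) → (189.4720,66.4873) → (195.5755,64.6013) → (198.1410,63.7744) → (197.1688,64.0065) → (192.6586,65.2976) → (184.6107,67.6478)

G21
G90
G0 X180.6492 Y77.2982
M4 S659
G1 X191.3573 Y76.6558 F2056
G1 X203.6307 Y77.5116
G1 X217.4693 Y79.8658
G1 X232.8731 Y83.7182
G1 X249.8421 Y89.0689
G1 X268.3763 Y95.9179
M5
G0 X179.8308 Y69.4323
M4 S659
G1 X189.4720 Y66.4873 F2056
G1 X195.5755 Y64.6013
G1 X198.1410 Y63.7744
G1 X197.1688 Y64.0065
G1 X192.6586 Y65.2976
G1 X184.6107 Y67.6478
M5
G0 X0.0000 Y0.0000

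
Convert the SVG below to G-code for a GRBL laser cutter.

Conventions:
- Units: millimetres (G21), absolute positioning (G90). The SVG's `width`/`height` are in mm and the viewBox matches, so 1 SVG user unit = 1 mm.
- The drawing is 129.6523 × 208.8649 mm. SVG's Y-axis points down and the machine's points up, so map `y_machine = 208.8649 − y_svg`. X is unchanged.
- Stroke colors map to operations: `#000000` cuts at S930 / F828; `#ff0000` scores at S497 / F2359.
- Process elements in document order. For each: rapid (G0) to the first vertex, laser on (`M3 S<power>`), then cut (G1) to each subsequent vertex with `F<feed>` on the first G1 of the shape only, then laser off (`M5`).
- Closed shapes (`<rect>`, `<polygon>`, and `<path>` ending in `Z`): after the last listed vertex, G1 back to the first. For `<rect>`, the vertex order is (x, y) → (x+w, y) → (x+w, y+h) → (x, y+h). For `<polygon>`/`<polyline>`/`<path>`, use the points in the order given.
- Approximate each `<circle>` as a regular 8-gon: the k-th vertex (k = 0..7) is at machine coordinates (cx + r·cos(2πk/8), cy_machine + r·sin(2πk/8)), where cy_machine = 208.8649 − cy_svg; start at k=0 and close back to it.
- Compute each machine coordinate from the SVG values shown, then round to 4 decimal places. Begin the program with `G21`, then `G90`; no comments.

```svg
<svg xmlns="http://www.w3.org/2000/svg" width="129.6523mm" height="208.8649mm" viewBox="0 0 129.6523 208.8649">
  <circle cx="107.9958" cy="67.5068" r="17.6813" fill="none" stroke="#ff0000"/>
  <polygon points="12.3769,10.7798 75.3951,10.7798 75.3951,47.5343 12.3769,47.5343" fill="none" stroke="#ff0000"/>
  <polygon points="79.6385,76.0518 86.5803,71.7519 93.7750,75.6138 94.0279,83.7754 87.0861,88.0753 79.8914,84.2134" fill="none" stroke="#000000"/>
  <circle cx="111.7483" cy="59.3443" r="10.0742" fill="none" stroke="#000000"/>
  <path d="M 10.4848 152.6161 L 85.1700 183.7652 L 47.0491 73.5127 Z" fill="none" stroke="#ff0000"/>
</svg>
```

viewBox `0 0 129.6523 208.8649` with mm width/height → 1 unit = 1 mm. Flip: y_m = 208.8649 − y_svg.

**Shape 1** — `<circle>` circle, stroke `#ff0000` → score (S497, F2359). Machine vertices: (125.6771,141.3581) → (120.4984,153.8607) → (107.9958,159.0394) → (95.4932,153.8607) → (90.3145,141.3581) → (95.4932,128.8555) → (107.9958,123.6768) → (120.4984,128.8555) → (125.6771,141.3581). Closed: final G1 returns to the first vertex.

**Shape 2** — `<polygon>` rectangle, stroke `#ff0000` → score (S497, F2359). Machine vertices: (12.3769,198.0851) → (75.3951,198.0851) → (75.3951,161.3306) → (12.3769,161.3306) → (12.3769,198.0851). Closed: final G1 returns to the first vertex.

**Shape 3** — `<polygon>` regular polygon, stroke `#000000` → cut (S930, F828). Machine vertices: (79.6385,132.8131) → (86.5803,137.1130) → (93.7750,133.2511) → (94.0279,125.0895) → (87.0861,120.7896) → (79.8914,124.6515) → (79.6385,132.8131). Closed: final G1 returns to the first vertex.

**Shape 4** — `<circle>` circle, stroke `#000000` → cut (S930, F828). Machine vertices: (121.8225,149.5206) → (118.8718,156.6441) → (111.7483,159.5948) → (104.6248,156.6441) → (101.6741,149.5206) → (104.6248,142.3971) → (111.7483,139.4464) → (118.8718,142.3971) → (121.8225,149.5206). Closed: final G1 returns to the first vertex.

**Shape 5** — `<path>` closed polygon, stroke `#ff0000` → score (S497, F2359). Machine vertices: (10.4848,56.2488) → (85.1700,25.0997) → (47.0491,135.3522) → (10.4848,56.2488). Closed: final G1 returns to the first vertex.

G21
G90
G0 X125.6771 Y141.3581
M3 S497
G1 X120.4984 Y153.8607 F2359
G1 X107.9958 Y159.0394
G1 X95.4932 Y153.8607
G1 X90.3145 Y141.3581
G1 X95.4932 Y128.8555
G1 X107.9958 Y123.6768
G1 X120.4984 Y128.8555
G1 X125.6771 Y141.3581
M5
G0 X12.3769 Y198.0851
M3 S497
G1 X75.3951 Y198.0851 F2359
G1 X75.3951 Y161.3306
G1 X12.3769 Y161.3306
G1 X12.3769 Y198.0851
M5
G0 X79.6385 Y132.8131
M3 S930
G1 X86.5803 Y137.1130 F828
G1 X93.7750 Y133.2511
G1 X94.0279 Y125.0895
G1 X87.0861 Y120.7896
G1 X79.8914 Y124.6515
G1 X79.6385 Y132.8131
M5
G0 X121.8225 Y149.5206
M3 S930
G1 X118.8718 Y156.6441 F828
G1 X111.7483 Y159.5948
G1 X104.6248 Y156.6441
G1 X101.6741 Y149.5206
G1 X104.6248 Y142.3971
G1 X111.7483 Y139.4464
G1 X118.8718 Y142.3971
G1 X121.8225 Y149.5206
M5
G0 X10.4848 Y56.2488
M3 S497
G1 X85.1700 Y25.0997 F2359
G1 X47.0491 Y135.3522
G1 X10.4848 Y56.2488
M5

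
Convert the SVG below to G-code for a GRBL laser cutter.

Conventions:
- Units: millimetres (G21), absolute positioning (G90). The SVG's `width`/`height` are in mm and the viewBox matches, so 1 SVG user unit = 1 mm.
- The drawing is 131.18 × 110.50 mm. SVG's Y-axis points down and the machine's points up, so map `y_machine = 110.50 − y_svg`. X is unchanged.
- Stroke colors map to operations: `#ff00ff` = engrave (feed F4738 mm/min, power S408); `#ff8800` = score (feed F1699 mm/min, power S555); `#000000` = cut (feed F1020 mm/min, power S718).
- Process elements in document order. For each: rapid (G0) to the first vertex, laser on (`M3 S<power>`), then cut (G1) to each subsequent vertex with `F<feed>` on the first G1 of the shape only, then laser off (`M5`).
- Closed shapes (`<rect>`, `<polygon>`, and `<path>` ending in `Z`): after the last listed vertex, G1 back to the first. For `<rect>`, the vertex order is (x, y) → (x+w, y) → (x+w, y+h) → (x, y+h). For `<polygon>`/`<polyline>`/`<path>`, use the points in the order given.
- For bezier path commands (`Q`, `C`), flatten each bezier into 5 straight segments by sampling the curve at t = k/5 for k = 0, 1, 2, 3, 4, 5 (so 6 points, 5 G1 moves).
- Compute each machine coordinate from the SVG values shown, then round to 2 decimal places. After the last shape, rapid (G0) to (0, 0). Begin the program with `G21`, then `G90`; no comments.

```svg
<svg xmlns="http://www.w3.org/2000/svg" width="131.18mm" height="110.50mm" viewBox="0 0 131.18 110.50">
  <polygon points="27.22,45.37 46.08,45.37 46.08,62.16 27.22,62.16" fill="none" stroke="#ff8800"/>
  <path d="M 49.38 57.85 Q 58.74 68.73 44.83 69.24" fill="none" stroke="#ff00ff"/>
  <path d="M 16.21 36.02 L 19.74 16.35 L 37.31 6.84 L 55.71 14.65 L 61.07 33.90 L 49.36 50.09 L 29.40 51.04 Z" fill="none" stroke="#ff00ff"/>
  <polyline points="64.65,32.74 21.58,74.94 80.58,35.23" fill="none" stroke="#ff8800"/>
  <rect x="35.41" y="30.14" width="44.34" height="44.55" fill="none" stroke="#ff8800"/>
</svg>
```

viewBox `0 0 131.18 110.50` with mm width/height → 1 unit = 1 mm. Flip: y_m = 110.50 − y_svg.

**Shape 1** — `<polygon>` rectangle, stroke `#ff8800` → score (S555, F1699). Machine vertices: (27.22,65.13) → (46.08,65.13) → (46.08,48.34) → (27.22,48.34) → (27.22,65.13). Closed: final G1 returns to the first vertex.

**Shape 2** — `<path>` quadratic bezier, stroke `#ff00ff` → engrave (S408, F4738). Control points (SVG): P0=(49.38,57.85), P1=(58.74,68.73), P2=(44.83,69.24); sampled at t=k/5. Machine vertices: (49.38,52.65) → (52.19,48.71) → (53.14,45.61) → (52.23,43.33) → (49.46,41.88) → (44.83,41.26). Open path.

**Shape 3** — `<path>` regular polygon, stroke `#ff00ff` → engrave (S408, F4738). Machine vertices: (16.21,74.48) → (19.74,94.15) → (37.31,103.66) → (55.71,95.85) → (61.07,76.60) → (49.36,60.41) → (29.40,59.46) → (16.21,74.48). Closed: final G1 returns to the first vertex.

**Shape 4** — `<polyline>` open polyline, stroke `#ff8800` → score (S555, F1699). Machine vertices: (64.65,77.76) → (21.58,35.56) → (80.58,75.27). Open path.

**Shape 5** — `<rect>` rectangle, stroke `#ff8800` → score (S555, F1699). Machine vertices: (35.41,80.36) → (79.75,80.36) → (79.75,35.81) → (35.41,35.81) → (35.41,80.36). Closed: final G1 returns to the first vertex.

G21
G90
G0 X27.22 Y65.13
M3 S555
G1 X46.08 Y65.13 F1699
G1 X46.08 Y48.34
G1 X27.22 Y48.34
G1 X27.22 Y65.13
M5
G0 X49.38 Y52.65
M3 S408
G1 X52.19 Y48.71 F4738
G1 X53.14 Y45.61
G1 X52.23 Y43.33
G1 X49.46 Y41.88
G1 X44.83 Y41.26
M5
G0 X16.21 Y74.48
M3 S408
G1 X19.74 Y94.15 F4738
G1 X37.31 Y103.66
G1 X55.71 Y95.85
G1 X61.07 Y76.60
G1 X49.36 Y60.41
G1 X29.40 Y59.46
G1 X16.21 Y74.48
M5
G0 X64.65 Y77.76
M3 S555
G1 X21.58 Y35.56 F1699
G1 X80.58 Y75.27
M5
G0 X35.41 Y80.36
M3 S555
G1 X79.75 Y80.36 F1699
G1 X79.75 Y35.81
G1 X35.41 Y35.81
G1 X35.41 Y80.36
M5
G0 X0.00 Y0.00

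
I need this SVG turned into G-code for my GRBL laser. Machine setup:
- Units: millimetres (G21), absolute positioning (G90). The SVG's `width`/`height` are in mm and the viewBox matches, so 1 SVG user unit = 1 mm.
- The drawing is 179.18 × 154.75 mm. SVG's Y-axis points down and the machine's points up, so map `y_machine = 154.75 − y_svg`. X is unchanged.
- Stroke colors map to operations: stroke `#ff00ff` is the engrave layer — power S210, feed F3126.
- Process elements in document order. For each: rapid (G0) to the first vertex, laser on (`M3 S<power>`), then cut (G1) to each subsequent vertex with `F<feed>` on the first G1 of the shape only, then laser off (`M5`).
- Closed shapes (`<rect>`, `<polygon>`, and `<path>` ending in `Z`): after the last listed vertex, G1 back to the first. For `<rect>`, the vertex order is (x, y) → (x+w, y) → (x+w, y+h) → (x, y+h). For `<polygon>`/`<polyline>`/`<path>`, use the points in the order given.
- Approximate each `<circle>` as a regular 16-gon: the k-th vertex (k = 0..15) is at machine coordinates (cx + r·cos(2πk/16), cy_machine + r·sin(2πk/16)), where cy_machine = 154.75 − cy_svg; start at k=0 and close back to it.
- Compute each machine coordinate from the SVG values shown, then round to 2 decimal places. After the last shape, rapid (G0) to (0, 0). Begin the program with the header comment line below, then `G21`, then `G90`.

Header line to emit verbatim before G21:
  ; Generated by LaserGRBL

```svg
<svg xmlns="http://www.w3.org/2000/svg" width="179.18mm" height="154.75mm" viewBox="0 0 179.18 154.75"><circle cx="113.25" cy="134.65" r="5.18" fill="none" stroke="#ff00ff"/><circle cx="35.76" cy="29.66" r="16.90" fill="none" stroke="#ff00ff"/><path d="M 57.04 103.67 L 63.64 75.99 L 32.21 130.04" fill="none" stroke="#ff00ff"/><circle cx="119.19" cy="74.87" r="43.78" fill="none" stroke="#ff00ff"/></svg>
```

; Generated by LaserGRBL
G21
G90
G0 X118.43 Y20.10
M3 S210
G1 X118.04 Y22.08 F3126
G1 X116.91 Y23.76
G1 X115.23 Y24.89
G1 X113.25 Y25.28
G1 X111.27 Y24.89
G1 X109.59 Y23.76
G1 X108.46 Y22.08
G1 X108.07 Y20.10
G1 X108.46 Y18.12
G1 X109.59 Y16.44
G1 X111.27 Y15.31
G1 X113.25 Y14.92
G1 X115.23 Y15.31
G1 X116.91 Y16.44
G1 X118.04 Y18.12
G1 X118.43 Y20.10
M5
G0 X52.66 Y125.09
M3 S210
G1 X51.37 Y131.56 F3126
G1 X47.71 Y137.04
G1 X42.23 Y140.70
G1 X35.76 Y141.99
G1 X29.29 Y140.70
G1 X23.81 Y137.04
G1 X20.15 Y131.56
G1 X18.86 Y125.09
G1 X20.15 Y118.62
G1 X23.81 Y113.14
G1 X29.29 Y109.48
G1 X35.76 Y108.19
G1 X42.23 Y109.48
G1 X47.71 Y113.14
G1 X51.37 Y118.62
G1 X52.66 Y125.09
M5
G0 X57.04 Y51.08
M3 S210
G1 X63.64 Y78.76 F3126
G1 X32.21 Y24.71
M5
G0 X162.97 Y79.88
M3 S210
G1 X159.64 Y96.63 F3126
G1 X150.15 Y110.84
G1 X135.94 Y120.33
G1 X119.19 Y123.66
G1 X102.44 Y120.33
G1 X88.23 Y110.84
G1 X78.74 Y96.63
G1 X75.41 Y79.88
G1 X78.74 Y63.13
G1 X88.23 Y48.92
G1 X102.44 Y39.43
G1 X119.19 Y36.10
G1 X135.94 Y39.43
G1 X150.15 Y48.92
G1 X159.64 Y63.13
G1 X162.97 Y79.88
M5
G0 X0.00 Y0.00

viewBox `0 0 179.18 154.75` with mm width/height → 1 unit = 1 mm. Flip: y_m = 154.75 − y_svg.

**Shape 1** — `<circle>` circle, stroke `#ff00ff` → engrave (S210, F3126). Machine vertices: (118.43,20.10) → (118.04,22.08) → (116.91,23.76) → (115.23,24.89) → (113.25,25.28) → (111.27,24.89) → (109.59,23.76) → (108.46,22.08) → (108.07,20.10) → (108.46,18.12) → (109.59,16.44) → (111.27,15.31) → (113.25,14.92) → (115.23,15.31) → (116.91,16.44) → (118.04,18.12) → (118.43,20.10). Closed: final G1 returns to the first vertex.

**Shape 2** — `<circle>` circle, stroke `#ff00ff` → engrave (S210, F3126). Machine vertices: (52.66,125.09) → (51.37,131.56) → (47.71,137.04) → (42.23,140.70) → (35.76,141.99) → (29.29,140.70) → (23.81,137.04) → (20.15,131.56) → (18.86,125.09) → (20.15,118.62) → (23.81,113.14) → (29.29,109.48) → (35.76,108.19) → (42.23,109.48) → (47.71,113.14) → (51.37,118.62) → (52.66,125.09). Closed: final G1 returns to the first vertex.

**Shape 3** — `<path>` open polyline, stroke `#ff00ff` → engrave (S210, F3126). Machine vertices: (57.04,51.08) → (63.64,78.76) → (32.21,24.71). Open path.

**Shape 4** — `<circle>` circle, stroke `#ff00ff` → engrave (S210, F3126). Machine vertices: (162.97,79.88) → (159.64,96.63) → (150.15,110.84) → (135.94,120.33) → (119.19,123.66) → (102.44,120.33) → (88.23,110.84) → (78.74,96.63) → (75.41,79.88) → (78.74,63.13) → (88.23,48.92) → (102.44,39.43) → (119.19,36.10) → (135.94,39.43) → (150.15,48.92) → (159.64,63.13) → (162.97,79.88). Closed: final G1 returns to the first vertex.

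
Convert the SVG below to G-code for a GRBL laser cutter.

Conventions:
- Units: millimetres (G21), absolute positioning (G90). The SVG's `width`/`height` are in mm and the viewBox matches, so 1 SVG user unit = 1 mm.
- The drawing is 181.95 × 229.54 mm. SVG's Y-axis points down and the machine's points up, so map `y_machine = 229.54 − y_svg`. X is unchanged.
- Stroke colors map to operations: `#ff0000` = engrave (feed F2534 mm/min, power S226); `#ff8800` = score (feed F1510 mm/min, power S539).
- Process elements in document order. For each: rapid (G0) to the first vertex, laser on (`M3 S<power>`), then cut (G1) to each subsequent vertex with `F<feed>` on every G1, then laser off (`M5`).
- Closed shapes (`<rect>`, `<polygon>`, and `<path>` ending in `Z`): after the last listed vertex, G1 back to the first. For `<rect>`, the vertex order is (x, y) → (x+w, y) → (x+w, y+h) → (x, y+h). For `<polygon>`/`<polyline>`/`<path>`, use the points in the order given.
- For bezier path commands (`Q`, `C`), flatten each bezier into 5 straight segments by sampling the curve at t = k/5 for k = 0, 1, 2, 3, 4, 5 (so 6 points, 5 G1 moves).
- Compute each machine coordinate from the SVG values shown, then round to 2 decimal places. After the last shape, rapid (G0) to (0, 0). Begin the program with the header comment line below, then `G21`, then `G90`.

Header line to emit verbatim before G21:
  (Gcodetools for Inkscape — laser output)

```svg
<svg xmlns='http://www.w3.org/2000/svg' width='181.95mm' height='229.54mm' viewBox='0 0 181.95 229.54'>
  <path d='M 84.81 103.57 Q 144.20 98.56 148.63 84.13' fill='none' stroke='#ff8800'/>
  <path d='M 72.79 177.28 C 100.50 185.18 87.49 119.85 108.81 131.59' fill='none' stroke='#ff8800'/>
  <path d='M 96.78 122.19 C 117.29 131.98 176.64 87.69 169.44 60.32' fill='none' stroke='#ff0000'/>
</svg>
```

(Gcodetools for Inkscape — laser output)
G21
G90
G0 X84.81 Y125.97
M3 S539
G1 X106.37 Y128.35 F1510
G1 X123.53 Y131.49 F1510
G1 X136.29 Y135.37 F1510
G1 X144.66 Y140.01 F1510
G1 X148.63 Y145.41 F1510
M5
G0 X72.79 Y52.26
M3 S539
G1 X85.13 Y55.11 F1510
G1 X91.30 Y68.31 F1510
G1 X94.90 Y84.66 F1510
G1 X99.54 Y96.95 F1510
G1 X108.81 Y97.95 F1510
M5
G0 X96.78 Y107.35
M3 S226
G1 X112.90 Y107.40 F2534
G1 X133.29 Y117.02 F2534
G1 X152.88 Y132.80 F2534
G1 X166.62 Y151.34 F2534
G1 X169.44 Y169.22 F2534
M5
G0 X0.00 Y0.00

Since the viewBox matches the mm dimensions, user units are millimetres directly. The only transform is the Y-flip y_m = 229.54 − y_svg.

Shape 1 is a quadratic bezier drawn with `<path>`. Its stroke #ff8800 means score at S539, F1510. After flipping Y the toolpath is (84.81,125.97) → (106.37,128.35) → (123.53,131.49) → (136.29,135.37) → (144.66,140.01) → (148.63,145.41).

Shape 2 is a cubic bezier drawn with `<path>`. Its stroke #ff8800 means score at S539, F1510. After flipping Y the toolpath is (72.79,52.26) → (85.13,55.11) → (91.30,68.31) → (94.90,84.66) → (99.54,96.95) → (108.81,97.95).

Shape 3 is a cubic bezier drawn with `<path>`. Its stroke #ff0000 means engrave at S226, F2534. After flipping Y the toolpath is (96.78,107.35) → (112.90,107.40) → (133.29,117.02) → (152.88,132.80) → (166.62,151.34) → (169.44,169.22).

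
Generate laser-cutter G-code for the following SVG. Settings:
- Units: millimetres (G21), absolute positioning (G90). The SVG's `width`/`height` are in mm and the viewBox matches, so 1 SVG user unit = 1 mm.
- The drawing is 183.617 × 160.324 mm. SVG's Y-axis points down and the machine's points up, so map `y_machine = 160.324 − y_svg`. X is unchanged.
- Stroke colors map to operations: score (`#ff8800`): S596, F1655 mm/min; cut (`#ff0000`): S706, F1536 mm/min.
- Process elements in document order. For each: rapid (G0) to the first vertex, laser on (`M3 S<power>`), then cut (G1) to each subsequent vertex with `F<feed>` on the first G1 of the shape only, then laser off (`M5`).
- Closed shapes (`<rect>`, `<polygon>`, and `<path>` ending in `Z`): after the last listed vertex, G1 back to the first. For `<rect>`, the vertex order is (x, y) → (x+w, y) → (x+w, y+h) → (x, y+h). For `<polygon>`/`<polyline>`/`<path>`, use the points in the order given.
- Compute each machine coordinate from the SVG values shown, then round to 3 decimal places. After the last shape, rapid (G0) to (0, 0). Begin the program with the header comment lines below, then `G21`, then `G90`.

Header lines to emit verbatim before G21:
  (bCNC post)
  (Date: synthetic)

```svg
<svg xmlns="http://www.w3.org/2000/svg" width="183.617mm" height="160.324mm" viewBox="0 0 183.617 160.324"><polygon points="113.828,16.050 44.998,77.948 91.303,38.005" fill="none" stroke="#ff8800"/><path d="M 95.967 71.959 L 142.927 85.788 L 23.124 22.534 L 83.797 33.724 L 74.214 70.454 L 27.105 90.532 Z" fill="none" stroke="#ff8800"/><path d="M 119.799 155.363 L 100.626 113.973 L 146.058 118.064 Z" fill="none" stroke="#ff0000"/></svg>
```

(bCNC post)
(Date: synthetic)
G21
G90
G0 X113.828 Y144.274
M3 S596
G1 X44.998 Y82.376 F1655
G1 X91.303 Y122.319
G1 X113.828 Y144.274
M5
G0 X95.967 Y88.365
M3 S596
G1 X142.927 Y74.536 F1655
G1 X23.124 Y137.790
G1 X83.797 Y126.600
G1 X74.214 Y89.870
G1 X27.105 Y69.792
G1 X95.967 Y88.365
M5
G0 X119.799 Y4.961
M3 S706
G1 X100.626 Y46.351 F1536
G1 X146.058 Y42.260
G1 X119.799 Y4.961
M5
G0 X0.000 Y0.000

1 u = 1 mm; y_m = 160.324 − y.

[1] `<polygon>` closed polygon, #ff8800→score S596 F1655: (113.828,144.274) → (44.998,82.376) → (91.303,122.319) → (113.828,144.274) (closed)

[2] `<path>` closed polygon, #ff8800→score S596 F1655: (95.967,88.365) → (142.927,74.536) → (23.124,137.790) → (83.797,126.600) → (74.214,89.870) → (27.105,69.792) → (95.967,88.365) (closed)

[3] `<path>` regular polygon, #ff0000→cut S706 F1536: (119.799,4.961) → (100.626,46.351) → (146.058,42.260) → (119.799,4.961) (closed)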